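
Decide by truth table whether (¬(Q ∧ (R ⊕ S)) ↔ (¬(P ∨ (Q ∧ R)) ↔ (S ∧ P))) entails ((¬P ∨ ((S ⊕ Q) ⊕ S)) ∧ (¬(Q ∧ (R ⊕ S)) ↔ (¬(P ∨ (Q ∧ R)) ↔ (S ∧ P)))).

P | Q | R | S || φ | ψ
T | T | T | T || F | F
T | T | T | F || F | F
T | T | F | T || T | T
T | T | F | F || T | T
T | F | T | T || F | F
T | F | T | F || T | F
T | F | F | T || F | F
T | F | F | F || T | F
F | T | T | T || T | T
F | T | T | F || F | F
F | T | F | T || T | T
F | T | F | F || F | F
F | F | T | T || F | F
F | F | T | F || F | F
F | F | F | T || F | F
F | F | F | F || F | F
At P=T, Q=F, R=T, S=F we have φ true but ψ false, so φ does not entail ψ.

no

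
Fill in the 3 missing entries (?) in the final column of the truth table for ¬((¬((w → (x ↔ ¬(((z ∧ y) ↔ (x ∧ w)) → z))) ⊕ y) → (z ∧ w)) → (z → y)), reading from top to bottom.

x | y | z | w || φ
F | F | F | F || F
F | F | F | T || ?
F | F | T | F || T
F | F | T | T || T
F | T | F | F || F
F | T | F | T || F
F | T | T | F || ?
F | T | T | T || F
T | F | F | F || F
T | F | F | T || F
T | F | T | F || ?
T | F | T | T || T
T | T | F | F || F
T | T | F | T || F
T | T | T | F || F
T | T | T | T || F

F, F, T

Row x=F, y=F, z=F, w=T: (¬((w → (x ↔ ¬(((z ∧ y) ↔ (x ∧ w)) → z))) ⊕ y) → (z ∧ w)) = F, (z → y) = T, ((¬((w → (x ↔ ¬(((z ∧ y) ↔ (x ∧ w)) → z))) ⊕ y) → (z ∧ w)) → (z → y)) = T, so the formula = F.
Row x=F, y=T, z=T, w=F: (¬((w → (x ↔ ¬(((z ∧ y) ↔ (x ∧ w)) → z))) ⊕ y) → (z ∧ w)) = F, (z → y) = T, ((¬((w → (x ↔ ¬(((z ∧ y) ↔ (x ∧ w)) → z))) ⊕ y) → (z ∧ w)) → (z → y)) = T, so the formula = F.
Row x=T, y=F, z=T, w=F: (¬((w → (x ↔ ¬(((z ∧ y) ↔ (x ∧ w)) → z))) ⊕ y) → (z ∧ w)) = T, (z → y) = F, ((¬((w → (x ↔ ¬(((z ∧ y) ↔ (x ∧ w)) → z))) ⊕ y) → (z ∧ w)) → (z → y)) = F, so the formula = T.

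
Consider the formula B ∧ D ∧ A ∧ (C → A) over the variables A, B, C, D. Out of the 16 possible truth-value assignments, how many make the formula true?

A | B | C | D | (C → A) | (B ∧ D ∧ A ∧ (C → A))
- | - | - | - | ------- | ---------------------
1 | 1 | 1 | 1 |    1    |           1          
1 | 1 | 1 | 0 |    1    |           0          
1 | 1 | 0 | 1 |    1    |           1          
1 | 1 | 0 | 0 |    1    |           0          
1 | 0 | 1 | 1 |    1    |           0          
1 | 0 | 1 | 0 |    1    |           0          
1 | 0 | 0 | 1 |    1    |           0          
1 | 0 | 0 | 0 |    1    |           0          
0 | 1 | 1 | 1 |    0    |           0          
0 | 1 | 1 | 0 |    0    |           0          
0 | 1 | 0 | 1 |    1    |           0          
0 | 1 | 0 | 0 |    1    |           0          
0 | 0 | 1 | 1 |    0    |           0          
0 | 0 | 1 | 0 |    0    |           0          
0 | 0 | 0 | 1 |    1    |           0          
0 | 0 | 0 | 0 |    1    |           0          
The formula is true on 2 of the 16 rows.

2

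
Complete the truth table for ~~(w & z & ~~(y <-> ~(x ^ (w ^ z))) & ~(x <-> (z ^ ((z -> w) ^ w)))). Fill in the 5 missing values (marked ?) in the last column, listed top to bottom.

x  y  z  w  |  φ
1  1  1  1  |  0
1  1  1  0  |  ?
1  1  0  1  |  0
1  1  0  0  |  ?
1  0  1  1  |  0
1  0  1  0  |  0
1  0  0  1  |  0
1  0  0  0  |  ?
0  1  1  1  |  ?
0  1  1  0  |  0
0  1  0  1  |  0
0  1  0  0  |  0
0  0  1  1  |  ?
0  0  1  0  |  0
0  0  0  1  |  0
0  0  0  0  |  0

0, 0, 0, 1, 0

Row x=1, y=1, z=1, w=0: (w & z & ~~(y <-> ~(x ^ (w ^ z))) & ~(x <-> (z ^ ((z -> w) ^ w)))) = 0, ~(w & z & ~~(y <-> ~(x ^ (w ^ z))) & ~(x <-> (z ^ ((z -> w) ^ w)))) = 1, so the formula = 0.
Row x=1, y=1, z=0, w=0: (w & z & ~~(y <-> ~(x ^ (w ^ z))) & ~(x <-> (z ^ ((z -> w) ^ w)))) = 0, ~(w & z & ~~(y <-> ~(x ^ (w ^ z))) & ~(x <-> (z ^ ((z -> w) ^ w)))) = 1, so the formula = 0.
Row x=1, y=0, z=0, w=0: (w & z & ~~(y <-> ~(x ^ (w ^ z))) & ~(x <-> (z ^ ((z -> w) ^ w)))) = 0, ~(w & z & ~~(y <-> ~(x ^ (w ^ z))) & ~(x <-> (z ^ ((z -> w) ^ w)))) = 1, so the formula = 0.
Row x=0, y=1, z=1, w=1: (w & z & ~~(y <-> ~(x ^ (w ^ z))) & ~(x <-> (z ^ ((z -> w) ^ w)))) = 1, ~(w & z & ~~(y <-> ~(x ^ (w ^ z))) & ~(x <-> (z ^ ((z -> w) ^ w)))) = 0, so the formula = 1.
Row x=0, y=0, z=1, w=1: (w & z & ~~(y <-> ~(x ^ (w ^ z))) & ~(x <-> (z ^ ((z -> w) ^ w)))) = 0, ~(w & z & ~~(y <-> ~(x ^ (w ^ z))) & ~(x <-> (z ^ ((z -> w) ^ w)))) = 1, so the formula = 0.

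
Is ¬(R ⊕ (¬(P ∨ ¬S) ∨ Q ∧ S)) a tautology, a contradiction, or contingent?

contingent

  P   |   Q   |   R   |   S   || ¬(R ⊕ (¬(P ∨ ¬S) ∨ (Q ∧ S)))
 True |  True |  True |  True ||             True            
 True |  True |  True | False ||            False            
 True |  True | False |  True ||            False            
 True |  True | False | False ||             True            
 True | False |  True |  True ||            False            
 True | False |  True | False ||            False            
 True | False | False |  True ||             True            
 True | False | False | False ||             True            
False |  True |  True |  True ||             True            
False |  True |  True | False ||            False            
False |  True | False |  True ||            False            
False |  True | False | False ||             True            
False | False |  True |  True ||             True            
False | False |  True | False ||            False            
False | False | False |  True ||            False            
False | False | False | False ||             True            
8 of 16 rows are True, so the formula is contingent.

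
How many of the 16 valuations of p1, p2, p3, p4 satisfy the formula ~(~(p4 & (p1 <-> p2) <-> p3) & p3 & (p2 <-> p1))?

14

p1 | p2 | p3 | p4 || φ
1  | 1  | 1  | 1  || 1
1  | 1  | 1  | 0  || 0
1  | 1  | 0  | 1  || 1
1  | 1  | 0  | 0  || 1
1  | 0  | 1  | 1  || 1
1  | 0  | 1  | 0  || 1
1  | 0  | 0  | 1  || 1
1  | 0  | 0  | 0  || 1
0  | 1  | 1  | 1  || 1
0  | 1  | 1  | 0  || 1
0  | 1  | 0  | 1  || 1
0  | 1  | 0  | 0  || 1
0  | 0  | 1  | 1  || 1
0  | 0  | 1  | 0  || 0
0  | 0  | 0  | 1  || 1
0  | 0  | 0  | 0  || 1
The formula is true on 14 of the 16 rows.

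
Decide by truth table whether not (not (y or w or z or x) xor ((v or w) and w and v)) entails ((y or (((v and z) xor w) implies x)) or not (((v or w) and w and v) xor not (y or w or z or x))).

x | y | z | w | v || φ | ψ
T | T | T | T | T || F | T
T | T | T | T | F || T | T
T | T | T | F | T || T | T
T | T | T | F | F || T | T
T | T | F | T | T || F | T
T | T | F | T | F || T | T
T | T | F | F | T || T | T
T | T | F | F | F || T | T
T | F | T | T | T || F | T
T | F | T | T | F || T | T
T | F | T | F | T || T | T
T | F | T | F | F || T | T
T | F | F | T | T || F | T
T | F | F | T | F || T | T
T | F | F | F | T || T | T
T | F | F | F | F || T | T
F | T | T | T | T || F | T
F | T | T | T | F || T | T
F | T | T | F | T || T | T
F | T | T | F | F || T | T
F | T | F | T | T || F | T
F | T | F | T | F || T | T
F | T | F | F | T || T | T
F | T | F | F | F || T | T
F | F | T | T | T || F | T
F | F | T | T | F || T | T
F | F | T | F | T || T | T
F | F | T | F | F || T | T
F | F | F | T | T || F | F
F | F | F | T | F || T | T
F | F | F | F | T || F | T
F | F | F | F | F || F | T
In every row where φ is true, ψ is also true, so φ ⊨ ψ.

yes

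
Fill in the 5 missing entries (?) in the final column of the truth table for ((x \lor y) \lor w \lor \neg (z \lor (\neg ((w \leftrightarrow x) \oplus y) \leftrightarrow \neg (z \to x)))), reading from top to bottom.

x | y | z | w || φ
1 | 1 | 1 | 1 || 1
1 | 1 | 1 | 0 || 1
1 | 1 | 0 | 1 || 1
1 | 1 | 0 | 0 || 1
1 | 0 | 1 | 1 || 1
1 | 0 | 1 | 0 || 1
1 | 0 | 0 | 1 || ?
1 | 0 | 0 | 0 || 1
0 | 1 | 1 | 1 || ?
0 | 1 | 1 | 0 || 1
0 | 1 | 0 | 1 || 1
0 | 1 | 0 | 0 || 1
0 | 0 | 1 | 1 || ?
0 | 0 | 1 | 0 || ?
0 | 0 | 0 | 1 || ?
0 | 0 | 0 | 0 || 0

1, 1, 1, 0, 1

Row x=1, y=0, z=0, w=1: (x \lor y) = 1, \neg (z \lor (\neg ((w \leftrightarrow x) \oplus y) \leftrightarrow \neg (z \to x))) = 0, so the formula = 1.
Row x=0, y=1, z=1, w=1: (x \lor y) = 1, \neg (z \lor (\neg ((w \leftrightarrow x) \oplus y) \leftrightarrow \neg (z \to x))) = 0, so the formula = 1.
Row x=0, y=0, z=1, w=1: (x \lor y) = 0, \neg (z \lor (\neg ((w \leftrightarrow x) \oplus y) \leftrightarrow \neg (z \to x))) = 0, so the formula = 1.
Row x=0, y=0, z=1, w=0: (x \lor y) = 0, \neg (z \lor (\neg ((w \leftrightarrow x) \oplus y) \leftrightarrow \neg (z \to x))) = 0, so the formula = 0.
Row x=0, y=0, z=0, w=1: (x \lor y) = 0, \neg (z \lor (\neg ((w \leftrightarrow x) \oplus y) \leftrightarrow \neg (z \to x))) = 1, so the formula = 1.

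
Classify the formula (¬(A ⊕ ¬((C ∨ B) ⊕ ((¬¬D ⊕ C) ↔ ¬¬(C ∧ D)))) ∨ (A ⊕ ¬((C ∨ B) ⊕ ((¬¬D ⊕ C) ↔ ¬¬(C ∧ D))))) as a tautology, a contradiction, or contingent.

A  B  C  D  |  (C ∨ B)  ¬D  ¬¬D  (¬¬D ⊕ C)  (C ∧ D)  ¬(C ∧ D)  ¬¬(C ∧ D)  ((¬¬D ⊕ C) ↔ ¬¬(C ∧ D))  φ
1  1  1  1  |     1     0    1       0         1        0          1                 0             1
1  1  1  0  |     1     1    0       1         0        1          0                 0             1
1  1  0  1  |     1     0    1       1         0        1          0                 0             1
1  1  0  0  |     1     1    0       0         0        1          0                 1             1
1  0  1  1  |     1     0    1       0         1        0          1                 0             1
1  0  1  0  |     1     1    0       1         0        1          0                 0             1
1  0  0  1  |     0     0    1       1         0        1          0                 0             1
1  0  0  0  |     0     1    0       0         0        1          0                 1             1
0  1  1  1  |     1     0    1       0         1        0          1                 0             1
0  1  1  0  |     1     1    0       1         0        1          0                 0             1
0  1  0  1  |     1     0    1       1         0        1          0                 0             1
0  1  0  0  |     1     1    0       0         0        1          0                 1             1
0  0  1  1  |     1     0    1       0         1        0          1                 0             1
0  0  1  0  |     1     1    0       1         0        1          0                 0             1
0  0  0  1  |     0     0    1       1         0        1          0                 0             1
0  0  0  0  |     0     1    0       0         0        1          0                 1             1
Every row is 1, so the formula is a tautology.

tautology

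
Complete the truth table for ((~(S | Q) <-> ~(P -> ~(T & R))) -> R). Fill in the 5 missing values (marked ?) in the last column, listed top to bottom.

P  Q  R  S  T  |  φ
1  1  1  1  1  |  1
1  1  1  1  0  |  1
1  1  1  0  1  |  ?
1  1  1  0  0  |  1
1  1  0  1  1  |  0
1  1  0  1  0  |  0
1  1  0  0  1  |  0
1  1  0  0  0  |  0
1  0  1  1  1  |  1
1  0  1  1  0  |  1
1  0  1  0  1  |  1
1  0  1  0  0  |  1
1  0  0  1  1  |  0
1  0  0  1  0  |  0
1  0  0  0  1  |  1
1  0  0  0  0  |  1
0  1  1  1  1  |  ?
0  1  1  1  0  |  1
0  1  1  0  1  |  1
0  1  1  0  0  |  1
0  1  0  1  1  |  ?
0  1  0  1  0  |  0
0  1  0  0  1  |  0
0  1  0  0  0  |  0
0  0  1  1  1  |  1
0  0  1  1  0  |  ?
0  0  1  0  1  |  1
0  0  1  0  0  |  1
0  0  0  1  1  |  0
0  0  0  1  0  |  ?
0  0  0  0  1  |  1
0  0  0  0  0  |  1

1, 1, 0, 1, 0

Row P=1, Q=1, R=1, S=0, T=1: (~(S | Q) <-> ~(P -> ~(T & R))) = 0, so the formula = 1.
Row P=0, Q=1, R=1, S=1, T=1: (~(S | Q) <-> ~(P -> ~(T & R))) = 1, so the formula = 1.
Row P=0, Q=1, R=0, S=1, T=1: (~(S | Q) <-> ~(P -> ~(T & R))) = 1, so the formula = 0.
Row P=0, Q=0, R=1, S=1, T=0: (~(S | Q) <-> ~(P -> ~(T & R))) = 1, so the formula = 1.
Row P=0, Q=0, R=0, S=1, T=0: (~(S | Q) <-> ~(P -> ~(T & R))) = 1, so the formula = 0.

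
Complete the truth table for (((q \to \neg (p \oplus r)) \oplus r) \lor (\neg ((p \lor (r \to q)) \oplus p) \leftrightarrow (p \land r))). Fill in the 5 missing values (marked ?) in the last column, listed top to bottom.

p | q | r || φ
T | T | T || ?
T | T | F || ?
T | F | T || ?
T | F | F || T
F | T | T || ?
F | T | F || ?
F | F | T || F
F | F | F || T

Row p=T, q=T, r=T: ((q \to \neg (p \oplus r)) \oplus r) = F, (\neg ((p \lor (r \to q)) \oplus p) \leftrightarrow (p \land r)) = T, so the formula = T.
Row p=T, q=T, r=F: ((q \to \neg (p \oplus r)) \oplus r) = F, (\neg ((p \lor (r \to q)) \oplus p) \leftrightarrow (p \land r)) = F, so the formula = F.
Row p=T, q=F, r=T: ((q \to \neg (p \oplus r)) \oplus r) = F, (\neg ((p \lor (r \to q)) \oplus p) \leftrightarrow (p \land r)) = T, so the formula = T.
Row p=F, q=T, r=T: ((q \to \neg (p \oplus r)) \oplus r) = T, (\neg ((p \lor (r \to q)) \oplus p) \leftrightarrow (p \land r)) = T, so the formula = T.
Row p=F, q=T, r=F: ((q \to \neg (p \oplus r)) \oplus r) = T, (\neg ((p \lor (r \to q)) \oplus p) \leftrightarrow (p \land r)) = T, so the formula = T.

T, F, T, T, T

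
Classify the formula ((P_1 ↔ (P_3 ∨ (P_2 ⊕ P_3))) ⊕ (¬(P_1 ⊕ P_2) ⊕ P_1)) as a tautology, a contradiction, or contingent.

 P_1  |  P_2  |  P_3  || (P_2 ⊕ P_3) | (P_3 ∨ (P_2 ⊕ P_3)) | (P_1 ↔ (P_3 ∨ (P_2 ⊕ P_3))) | (P_1 ⊕ P_2) | ¬(P_1 ⊕ P_2) | (¬(P_1 ⊕ P_2) ⊕ P_1) |   φ  
 True |  True |  True ||    False    |         True        |             True            |    False    |     True     |        False         |  True
 True |  True | False ||     True    |         True        |             True            |    False    |     True     |        False         |  True
 True | False |  True ||     True    |         True        |             True            |     True    |    False     |         True         | False
 True | False | False ||    False    |        False        |            False            |     True    |    False     |         True         |  True
False |  True |  True ||    False    |         True        |            False            |     True    |    False     |        False         | False
False |  True | False ||     True    |         True        |            False            |     True    |    False     |        False         | False
False | False |  True ||     True    |         True        |            False            |    False    |     True     |         True         |  True
False | False | False ||    False    |        False        |             True            |    False    |     True     |         True         | False
4 of 8 rows are True, so the formula is contingent.

contingent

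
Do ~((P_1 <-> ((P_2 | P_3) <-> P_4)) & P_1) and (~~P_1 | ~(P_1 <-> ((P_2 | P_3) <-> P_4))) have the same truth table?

P_1 | P_2 | P_3 | P_4 || φ | ψ
 T  |  T  |  T  |  T  || F | T
 T  |  T  |  T  |  F  || T | T
 T  |  T  |  F  |  T  || F | T
 T  |  T  |  F  |  F  || T | T
 T  |  F  |  T  |  T  || F | T
 T  |  F  |  T  |  F  || T | T
 T  |  F  |  F  |  T  || T | T
 T  |  F  |  F  |  F  || F | T
 F  |  T  |  T  |  T  || T | T
 F  |  T  |  T  |  F  || T | F
 F  |  T  |  F  |  T  || T | T
 F  |  T  |  F  |  F  || T | F
 F  |  F  |  T  |  T  || T | T
 F  |  F  |  T  |  F  || T | F
 F  |  F  |  F  |  T  || T | F
 F  |  F  |  F  |  F  || T | T
The columns differ at P_1=T, P_2=T, P_3=T, P_4=T (φ=F, ψ=T), so they are not equivalent.

not equivalent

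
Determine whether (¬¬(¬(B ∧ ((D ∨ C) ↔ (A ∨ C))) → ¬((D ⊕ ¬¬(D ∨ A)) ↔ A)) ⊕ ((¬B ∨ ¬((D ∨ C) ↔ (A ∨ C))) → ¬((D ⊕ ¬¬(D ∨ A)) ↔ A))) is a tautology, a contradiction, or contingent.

contradiction

A | B | C | D || φ
F | F | F | F || F
F | F | F | T || F
F | F | T | F || F
F | F | T | T || F
F | T | F | F || F
F | T | F | T || F
F | T | T | F || F
F | T | T | T || F
T | F | F | F || F
T | F | F | T || F
T | F | T | F || F
T | F | T | T || F
T | T | F | F || F
T | T | F | T || F
T | T | T | F || F
T | T | T | T || F
Every row is F, so the formula is a contradiction.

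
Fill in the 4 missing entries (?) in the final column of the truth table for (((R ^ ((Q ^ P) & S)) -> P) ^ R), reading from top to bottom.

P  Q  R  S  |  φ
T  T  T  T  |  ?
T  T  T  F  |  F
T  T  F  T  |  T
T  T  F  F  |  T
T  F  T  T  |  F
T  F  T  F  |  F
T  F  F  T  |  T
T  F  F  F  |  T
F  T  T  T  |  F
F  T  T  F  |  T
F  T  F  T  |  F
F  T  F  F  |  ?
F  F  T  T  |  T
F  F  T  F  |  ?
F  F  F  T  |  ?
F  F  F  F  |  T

Row P=T, Q=T, R=T, S=T: ((R ^ ((Q ^ P) & S)) -> P) = T, so the formula = F.
Row P=F, Q=T, R=F, S=F: ((R ^ ((Q ^ P) & S)) -> P) = T, so the formula = T.
Row P=F, Q=F, R=T, S=F: ((R ^ ((Q ^ P) & S)) -> P) = F, so the formula = T.
Row P=F, Q=F, R=F, S=T: ((R ^ ((Q ^ P) & S)) -> P) = T, so the formula = T.

F, T, T, T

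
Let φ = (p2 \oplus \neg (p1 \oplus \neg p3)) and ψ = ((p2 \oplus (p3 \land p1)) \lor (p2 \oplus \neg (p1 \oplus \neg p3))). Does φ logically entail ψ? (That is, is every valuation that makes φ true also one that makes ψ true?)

yes

p1  p2  p3  |  φ  ψ
1   1   1   |  1  1
1   1   0   |  0  1
1   0   1   |  0  1
1   0   0   |  1  1
0   1   1   |  0  1
0   1   0   |  1  1
0   0   1   |  1  1
0   0   0   |  0  0
In every row where φ is true, ψ is also true, so φ ⊨ ψ.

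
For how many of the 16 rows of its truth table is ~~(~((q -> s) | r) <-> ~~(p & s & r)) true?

p  q  r  s     (q -> s)  ((q -> s) | r)  ~((q -> s) | r)  (p & s & r)  ~(p & s & r)  ~~(p & s & r)  φ
0  0  0  0        1            1                0              0            1              0        1
0  0  0  1        1            1                0              0            1              0        1
0  0  1  0        1            1                0              0            1              0        1
0  0  1  1        1            1                0              0            1              0        1
0  1  0  0        0            0                1              0            1              0        0
0  1  0  1        1            1                0              0            1              0        1
0  1  1  0        0            1                0              0            1              0        1
0  1  1  1        1            1                0              0            1              0        1
1  0  0  0        1            1                0              0            1              0        1
1  0  0  1        1            1                0              0            1              0        1
1  0  1  0        1            1                0              0            1              0        1
1  0  1  1        1            1                0              1            0              1        0
1  1  0  0        0            0                1              0            1              0        0
1  1  0  1        1            1                0              0            1              0        1
1  1  1  0        0            1                0              0            1              0        1
1  1  1  1        1            1                0              1            0              1        0
The formula is true on 12 of the 16 rows.

12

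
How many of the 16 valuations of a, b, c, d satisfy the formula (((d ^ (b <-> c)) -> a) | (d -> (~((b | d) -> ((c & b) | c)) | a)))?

15

a | b | c | d | φ
- | - | - | - | -
T | T | T | T | T
T | T | T | F | T
T | T | F | T | T
T | T | F | F | T
T | F | T | T | T
T | F | T | F | T
T | F | F | T | T
T | F | F | F | T
F | T | T | T | T
F | T | T | F | T
F | T | F | T | T
F | T | F | F | T
F | F | T | T | F
F | F | T | F | T
F | F | F | T | T
F | F | F | F | T
The formula is true on 15 of the 16 rows.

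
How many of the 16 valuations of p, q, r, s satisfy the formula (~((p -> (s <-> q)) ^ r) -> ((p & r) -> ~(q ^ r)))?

p | q | r | s | (s <-> q) | (p -> (s <-> q)) | ((p -> (s <-> q)) ^ r) | ~((p -> (s <-> q)) ^ r) | (p & r) | (q ^ r) | ~(q ^ r) | ((p & r) -> ~(q ^ r)) | φ
- | - | - | - | --------- | ---------------- | ---------------------- | ----------------------- | ------- | ------- | -------- | --------------------- | -
1 | 1 | 1 | 1 |     1     |        1         |           0            |            1            |    1    |    0    |    1     |           1           | 1
1 | 1 | 1 | 0 |     0     |        0         |           1            |            0            |    1    |    0    |    1     |           1           | 1
1 | 1 | 0 | 1 |     1     |        1         |           1            |            0            |    0    |    1    |    0     |           1           | 1
1 | 1 | 0 | 0 |     0     |        0         |           0            |            1            |    0    |    1    |    0     |           1           | 1
1 | 0 | 1 | 1 |     0     |        0         |           1            |            0            |    1    |    1    |    0     |           0           | 1
1 | 0 | 1 | 0 |     1     |        1         |           0            |            1            |    1    |    1    |    0     |           0           | 0
1 | 0 | 0 | 1 |     0     |        0         |           0            |            1            |    0    |    0    |    1     |           1           | 1
1 | 0 | 0 | 0 |     1     |        1         |           1            |            0            |    0    |    0    |    1     |           1           | 1
0 | 1 | 1 | 1 |     1     |        1         |           0            |            1            |    0    |    0    |    1     |           1           | 1
0 | 1 | 1 | 0 |     0     |        1         |           0            |            1            |    0    |    0    |    1     |           1           | 1
0 | 1 | 0 | 1 |     1     |        1         |           1            |            0            |    0    |    1    |    0     |           1           | 1
0 | 1 | 0 | 0 |     0     |        1         |           1            |            0            |    0    |    1    |    0     |           1           | 1
0 | 0 | 1 | 1 |     0     |        1         |           0            |            1            |    0    |    1    |    0     |           1           | 1
0 | 0 | 1 | 0 |     1     |        1         |           0            |            1            |    0    |    1    |    0     |           1           | 1
0 | 0 | 0 | 1 |     0     |        1         |           1            |            0            |    0    |    0    |    1     |           1           | 1
0 | 0 | 0 | 0 |     1     |        1         |           1            |            0            |    0    |    0    |    1     |           1           | 1
The formula is true on 15 of the 16 rows.

15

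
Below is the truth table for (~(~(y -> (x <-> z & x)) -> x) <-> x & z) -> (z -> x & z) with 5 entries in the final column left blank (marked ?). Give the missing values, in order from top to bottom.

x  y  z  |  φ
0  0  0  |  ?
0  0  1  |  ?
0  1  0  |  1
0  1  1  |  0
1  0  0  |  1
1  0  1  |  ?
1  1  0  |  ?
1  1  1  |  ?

1, 0, 1, 1, 1

Row x=0, y=0, z=0: (~(~(y -> (x <-> z & x)) -> x) <-> x & z) = 1, (z -> x & z) = 1, so the formula = 1.
Row x=0, y=0, z=1: (~(~(y -> (x <-> z & x)) -> x) <-> x & z) = 1, (z -> x & z) = 0, so the formula = 0.
Row x=1, y=0, z=1: (~(~(y -> (x <-> z & x)) -> x) <-> x & z) = 0, (z -> x & z) = 1, so the formula = 1.
Row x=1, y=1, z=0: (~(~(y -> (x <-> z & x)) -> x) <-> x & z) = 1, (z -> x & z) = 1, so the formula = 1.
Row x=1, y=1, z=1: (~(~(y -> (x <-> z & x)) -> x) <-> x & z) = 0, (z -> x & z) = 1, so the formula = 1.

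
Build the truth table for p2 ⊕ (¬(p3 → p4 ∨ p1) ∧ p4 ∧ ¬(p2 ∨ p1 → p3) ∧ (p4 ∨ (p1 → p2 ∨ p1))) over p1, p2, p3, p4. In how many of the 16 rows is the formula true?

  p1  |   p2  |   p3  |   p4  ||   φ  
 True |  True |  True |  True ||  True
 True |  True |  True | False ||  True
 True |  True | False |  True ||  True
 True |  True | False | False ||  True
 True | False |  True |  True || False
 True | False |  True | False || False
 True | False | False |  True || False
 True | False | False | False || False
False |  True |  True |  True ||  True
False |  True |  True | False ||  True
False |  True | False |  True ||  True
False |  True | False | False ||  True
False | False |  True |  True || False
False | False |  True | False || False
False | False | False |  True || False
False | False | False | False || False
The formula is true on 8 of the 16 rows.

8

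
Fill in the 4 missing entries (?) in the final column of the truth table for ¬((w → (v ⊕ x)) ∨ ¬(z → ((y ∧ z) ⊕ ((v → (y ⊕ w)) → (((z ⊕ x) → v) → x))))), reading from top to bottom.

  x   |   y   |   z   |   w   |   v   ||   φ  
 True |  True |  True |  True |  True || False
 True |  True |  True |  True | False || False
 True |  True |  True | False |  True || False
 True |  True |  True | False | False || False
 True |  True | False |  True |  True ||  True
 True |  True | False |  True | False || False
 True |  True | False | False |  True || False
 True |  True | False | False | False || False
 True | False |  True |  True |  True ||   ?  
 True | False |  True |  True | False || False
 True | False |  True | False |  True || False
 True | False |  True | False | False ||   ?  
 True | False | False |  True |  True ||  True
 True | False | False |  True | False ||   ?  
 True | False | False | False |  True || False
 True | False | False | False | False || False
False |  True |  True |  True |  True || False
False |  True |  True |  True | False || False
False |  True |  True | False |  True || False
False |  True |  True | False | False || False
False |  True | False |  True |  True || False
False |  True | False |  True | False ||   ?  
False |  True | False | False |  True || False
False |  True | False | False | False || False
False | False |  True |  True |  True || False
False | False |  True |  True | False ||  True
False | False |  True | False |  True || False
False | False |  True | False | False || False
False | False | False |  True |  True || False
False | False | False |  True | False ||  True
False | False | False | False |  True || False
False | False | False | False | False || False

True, False, False, True

Row 9: (w → (v ⊕ x)) = False, ¬(z → ((y ∧ z) ⊕ ((v → (y ⊕ w)) → (((z ⊕ x) → v) → x)))) = False, ((w → (v ⊕ x)) ∨ ¬(z → ((y ∧ z) ⊕ ((v → (y ⊕ w)) → (((z ⊕ x) → v) → x))))) = False, so the formula = True.
Row 12: (w → (v ⊕ x)) = True, ¬(z → ((y ∧ z) ⊕ ((v → (y ⊕ w)) → (((z ⊕ x) → v) → x)))) = False, ((w → (v ⊕ x)) ∨ ¬(z → ((y ∧ z) ⊕ ((v → (y ⊕ w)) → (((z ⊕ x) → v) → x))))) = True, so the formula = False.
Row 14: (w → (v ⊕ x)) = True, ¬(z → ((y ∧ z) ⊕ ((v → (y ⊕ w)) → (((z ⊕ x) → v) → x)))) = False, ((w → (v ⊕ x)) ∨ ¬(z → ((y ∧ z) ⊕ ((v → (y ⊕ w)) → (((z ⊕ x) → v) → x))))) = True, so the formula = False.
Row 22: (w → (v ⊕ x)) = False, ¬(z → ((y ∧ z) ⊕ ((v → (y ⊕ w)) → (((z ⊕ x) → v) → x)))) = False, ((w → (v ⊕ x)) ∨ ¬(z → ((y ∧ z) ⊕ ((v → (y ⊕ w)) → (((z ⊕ x) → v) → x))))) = False, so the formula = True.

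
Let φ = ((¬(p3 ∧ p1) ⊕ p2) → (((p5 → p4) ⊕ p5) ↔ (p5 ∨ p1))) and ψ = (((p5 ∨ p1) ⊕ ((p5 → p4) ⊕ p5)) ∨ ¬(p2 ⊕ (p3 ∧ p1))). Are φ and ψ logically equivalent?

p1  p2  p3  p4  p5  |  φ  ψ
F   F   F   F   F   |  F  T
F   F   F   F   T   |  T  T
F   F   F   T   F   |  F  T
F   F   F   T   T   |  F  T
F   F   T   F   F   |  F  T
F   F   T   F   T   |  T  T
F   F   T   T   F   |  F  T
F   F   T   T   T   |  F  T
F   T   F   F   F   |  T  T
F   T   F   F   T   |  T  F
F   T   F   T   F   |  T  T
F   T   F   T   T   |  T  T
F   T   T   F   F   |  T  T
F   T   T   F   T   |  T  F
F   T   T   T   F   |  T  T
F   T   T   T   T   |  T  T
T   F   F   F   F   |  T  T
T   F   F   F   T   |  T  T
T   F   F   T   F   |  T  T
T   F   F   T   T   |  F  T
T   F   T   F   F   |  T  F
T   F   T   F   T   |  T  F
T   F   T   T   F   |  T  F
T   F   T   T   T   |  T  T
T   T   F   F   F   |  T  F
T   T   F   F   T   |  T  F
T   T   F   T   F   |  T  F
T   T   F   T   T   |  T  T
T   T   T   F   F   |  T  T
T   T   T   F   T   |  T  T
T   T   T   T   F   |  T  T
T   T   T   T   T   |  F  T
The columns differ at p1=F, p2=F, p3=F, p4=F, p5=F (φ=F, ψ=T), so they are not equivalent.

not equivalent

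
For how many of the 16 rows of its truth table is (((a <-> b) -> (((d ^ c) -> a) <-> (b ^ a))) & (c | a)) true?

a | b | c | d || φ
1 | 1 | 1 | 1 || 0
1 | 1 | 1 | 0 || 0
1 | 1 | 0 | 1 || 0
1 | 1 | 0 | 0 || 0
1 | 0 | 1 | 1 || 1
1 | 0 | 1 | 0 || 1
1 | 0 | 0 | 1 || 1
1 | 0 | 0 | 0 || 1
0 | 1 | 1 | 1 || 1
0 | 1 | 1 | 0 || 1
0 | 1 | 0 | 1 || 0
0 | 1 | 0 | 0 || 0
0 | 0 | 1 | 1 || 0
0 | 0 | 1 | 0 || 1
0 | 0 | 0 | 1 || 0
0 | 0 | 0 | 0 || 0
The formula is true on 7 of the 16 rows.

7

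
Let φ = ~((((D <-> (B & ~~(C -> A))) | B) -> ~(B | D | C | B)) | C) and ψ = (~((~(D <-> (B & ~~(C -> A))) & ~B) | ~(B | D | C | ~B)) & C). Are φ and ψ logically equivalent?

A | B | C | D | φ | ψ
- | - | - | - | - | -
T | T | T | T | F | T
T | T | T | F | F | T
T | T | F | T | T | F
T | T | F | F | T | F
T | F | T | T | F | F
T | F | T | F | F | T
T | F | F | T | F | F
T | F | F | F | F | F
F | T | T | T | F | T
F | T | T | F | F | T
F | T | F | T | T | F
F | T | F | F | T | F
F | F | T | T | F | F
F | F | T | F | F | T
F | F | F | T | F | F
F | F | F | F | F | F
The columns differ at A=T, B=T, C=T, D=T (φ=F, ψ=T), so they are not equivalent.

not equivalent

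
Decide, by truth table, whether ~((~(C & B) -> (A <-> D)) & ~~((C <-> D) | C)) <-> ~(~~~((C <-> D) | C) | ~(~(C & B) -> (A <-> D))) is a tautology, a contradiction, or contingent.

A  B  C  D     (C & B)  ~(C & B)  (A <-> D)  (~(C & B) -> (A <-> D))  (C <-> D)  ((C <-> D) | C)  ~((C <-> D) | C)  ~~((C <-> D) | C)  ~~~((C <-> D) | C)  ~(~(C & B) -> (A <-> D))  φ
F  F  F  F        F        T          T                 T                 T             T                F                  T                  F                      F              F
F  F  F  T        F        T          F                 F                 F             F                T                  F                  T                      T              F
F  F  T  F        F        T          T                 T                 F             T                F                  T                  F                      F              F
F  F  T  T        F        T          F                 F                 T             T                F                  T                  F                      T              F
F  T  F  F        F        T          T                 T                 T             T                F                  T                  F                      F              F
F  T  F  T        F        T          F                 F                 F             F                T                  F                  T                      T              F
F  T  T  F        T        F          T                 T                 F             T                F                  T                  F                      F              F
F  T  T  T        T        F          F                 T                 T             T                F                  T                  F                      F              F
T  F  F  F        F        T          F                 F                 T             T                F                  T                  F                      T              F
T  F  F  T        F        T          T                 T                 F             F                T                  F                  T                      F              F
T  F  T  F        F        T          F                 F                 F             T                F                  T                  F                      T              F
T  F  T  T        F        T          T                 T                 T             T                F                  T                  F                      F              F
T  T  F  F        F        T          F                 F                 T             T                F                  T                  F                      T              F
T  T  F  T        F        T          T                 T                 F             F                T                  F                  T                      F              F
T  T  T  F        T        F          F                 T                 F             T                F                  T                  F                      F              F
T  T  T  T        T        F          T                 T                 T             T                F                  T                  F                      F              F
Every row is F, so the formula is a contradiction.

contradiction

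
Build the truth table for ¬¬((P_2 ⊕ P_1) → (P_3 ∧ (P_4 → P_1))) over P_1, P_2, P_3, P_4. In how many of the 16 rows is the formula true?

11

P_1  P_2  P_3  P_4  |  (P_2 ⊕ P_1)  (P_4 → P_1)  (P_3 ∧ (P_4 → P_1))  φ
 F    F    F    F   |       F            T                F           T
 F    F    F    T   |       F            F                F           T
 F    F    T    F   |       F            T                T           T
 F    F    T    T   |       F            F                F           T
 F    T    F    F   |       T            T                F           F
 F    T    F    T   |       T            F                F           F
 F    T    T    F   |       T            T                T           T
 F    T    T    T   |       T            F                F           F
 T    F    F    F   |       T            T                F           F
 T    F    F    T   |       T            T                F           F
 T    F    T    F   |       T            T                T           T
 T    F    T    T   |       T            T                T           T
 T    T    F    F   |       F            T                F           T
 T    T    F    T   |       F            T                F           T
 T    T    T    F   |       F            T                T           T
 T    T    T    T   |       F            T                T           T
The formula is true on 11 of the 16 rows.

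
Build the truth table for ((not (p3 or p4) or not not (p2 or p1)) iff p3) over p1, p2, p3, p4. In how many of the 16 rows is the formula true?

7

p1 | p2 | p3 | p4 | φ
-- | -- | -- | -- | -
1  | 1  | 1  | 1  | 1
1  | 1  | 1  | 0  | 1
1  | 1  | 0  | 1  | 0
1  | 1  | 0  | 0  | 0
1  | 0  | 1  | 1  | 1
1  | 0  | 1  | 0  | 1
1  | 0  | 0  | 1  | 0
1  | 0  | 0  | 0  | 0
0  | 1  | 1  | 1  | 1
0  | 1  | 1  | 0  | 1
0  | 1  | 0  | 1  | 0
0  | 1  | 0  | 0  | 0
0  | 0  | 1  | 1  | 0
0  | 0  | 1  | 0  | 0
0  | 0  | 0  | 1  | 1
0  | 0  | 0  | 0  | 0
The formula is true on 7 of the 16 rows.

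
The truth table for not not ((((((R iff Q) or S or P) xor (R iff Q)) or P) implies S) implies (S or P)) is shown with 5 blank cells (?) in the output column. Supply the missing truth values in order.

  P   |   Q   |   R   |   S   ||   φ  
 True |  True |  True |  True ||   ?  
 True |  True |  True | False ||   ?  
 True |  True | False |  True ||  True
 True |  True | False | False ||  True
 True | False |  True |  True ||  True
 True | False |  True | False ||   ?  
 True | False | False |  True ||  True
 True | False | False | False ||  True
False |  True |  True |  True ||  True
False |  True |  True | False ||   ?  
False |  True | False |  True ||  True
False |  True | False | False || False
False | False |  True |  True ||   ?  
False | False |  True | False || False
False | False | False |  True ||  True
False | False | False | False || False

True, True, True, False, True

Row P=True, Q=True, R=True, S=True: ((((((R iff Q) or S or P) xor (R iff Q)) or P) implies S) implies (S or P)) = True, not ((((((R iff Q) or S or P) xor (R iff Q)) or P) implies S) implies (S or P)) = False, so the formula = True.
Row P=True, Q=True, R=True, S=False: ((((((R iff Q) or S or P) xor (R iff Q)) or P) implies S) implies (S or P)) = True, not ((((((R iff Q) or S or P) xor (R iff Q)) or P) implies S) implies (S or P)) = False, so the formula = True.
Row P=True, Q=False, R=True, S=False: ((((((R iff Q) or S or P) xor (R iff Q)) or P) implies S) implies (S or P)) = True, not ((((((R iff Q) or S or P) xor (R iff Q)) or P) implies S) implies (S or P)) = False, so the formula = True.
Row P=False, Q=True, R=True, S=False: ((((((R iff Q) or S or P) xor (R iff Q)) or P) implies S) implies (S or P)) = False, not ((((((R iff Q) or S or P) xor (R iff Q)) or P) implies S) implies (S or P)) = True, so the formula = False.
Row P=False, Q=False, R=True, S=True: ((((((R iff Q) or S or P) xor (R iff Q)) or P) implies S) implies (S or P)) = True, not ((((((R iff Q) or S or P) xor (R iff Q)) or P) implies S) implies (S or P)) = False, so the formula = True.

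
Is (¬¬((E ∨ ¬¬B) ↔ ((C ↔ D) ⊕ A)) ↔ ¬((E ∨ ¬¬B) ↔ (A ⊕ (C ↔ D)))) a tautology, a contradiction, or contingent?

A | B | C | D | E || φ
T | T | T | T | T || F
T | T | T | T | F || F
T | T | T | F | T || F
T | T | T | F | F || F
T | T | F | T | T || F
T | T | F | T | F || F
T | T | F | F | T || F
T | T | F | F | F || F
T | F | T | T | T || F
T | F | T | T | F || F
T | F | T | F | T || F
T | F | T | F | F || F
T | F | F | T | T || F
T | F | F | T | F || F
T | F | F | F | T || F
T | F | F | F | F || F
F | T | T | T | T || F
F | T | T | T | F || F
F | T | T | F | T || F
F | T | T | F | F || F
F | T | F | T | T || F
F | T | F | T | F || F
F | T | F | F | T || F
F | T | F | F | F || F
F | F | T | T | T || F
F | F | T | T | F || F
F | F | T | F | T || F
F | F | T | F | F || F
F | F | F | T | T || F
F | F | F | T | F || F
F | F | F | F | T || F
F | F | F | F | F || F
Every row is F, so the formula is a contradiction.

contradiction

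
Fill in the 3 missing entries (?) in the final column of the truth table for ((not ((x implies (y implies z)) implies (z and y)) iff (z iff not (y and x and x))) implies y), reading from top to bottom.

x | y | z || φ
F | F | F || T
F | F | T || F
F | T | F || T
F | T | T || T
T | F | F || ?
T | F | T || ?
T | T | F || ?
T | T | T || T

T, F, T

Row x=T, y=F, z=F: (not ((x implies (y implies z)) implies (z and y)) iff (z iff not (y and x and x))) = F, so the formula = T.
Row x=T, y=F, z=T: (not ((x implies (y implies z)) implies (z and y)) iff (z iff not (y and x and x))) = T, so the formula = F.
Row x=T, y=T, z=F: (not ((x implies (y implies z)) implies (z and y)) iff (z iff not (y and x and x))) = F, so the formula = T.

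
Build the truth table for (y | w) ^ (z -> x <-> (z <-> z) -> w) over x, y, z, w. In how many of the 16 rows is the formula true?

6

x | y | z | w | φ
- | - | - | - | -
F | F | F | F | F
F | F | F | T | F
F | F | T | F | T
F | F | T | T | T
F | T | F | F | T
F | T | F | T | F
F | T | T | F | F
F | T | T | T | T
T | F | F | F | F
T | F | F | T | F
T | F | T | F | F
T | F | T | T | F
T | T | F | F | T
T | T | F | T | F
T | T | T | F | T
T | T | T | T | F
The formula is true on 6 of the 16 rows.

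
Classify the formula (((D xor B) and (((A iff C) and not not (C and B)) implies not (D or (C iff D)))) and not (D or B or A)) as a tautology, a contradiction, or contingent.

contradiction

A  B  C  D  |  (D xor B)  (A iff C)  (C and B)  not (C and B)  not not (C and B)  (C iff D)  (D or (C iff D))  not (D or (C iff D))  (D or B or A)  not (D or B or A)  φ
F  F  F  F  |      F          T          F            T                F              T             T                   F                  F                T          F
F  F  F  T  |      T          T          F            T                F              F             T                   F                  T                F          F
F  F  T  F  |      F          F          F            T                F              F             F                   T                  F                T          F
F  F  T  T  |      T          F          F            T                F              T             T                   F                  T                F          F
F  T  F  F  |      T          T          F            T                F              T             T                   F                  T                F          F
F  T  F  T  |      F          T          F            T                F              F             T                   F                  T                F          F
F  T  T  F  |      T          F          T            F                T              F             F                   T                  T                F          F
F  T  T  T  |      F          F          T            F                T              T             T                   F                  T                F          F
T  F  F  F  |      F          F          F            T                F              T             T                   F                  T                F          F
T  F  F  T  |      T          F          F            T                F              F             T                   F                  T                F          F
T  F  T  F  |      F          T          F            T                F              F             F                   T                  T                F          F
T  F  T  T  |      T          T          F            T                F              T             T                   F                  T                F          F
T  T  F  F  |      T          F          F            T                F              T             T                   F                  T                F          F
T  T  F  T  |      F          F          F            T                F              F             T                   F                  T                F          F
T  T  T  F  |      T          T          T            F                T              F             F                   T                  T                F          F
T  T  T  T  |      F          T          T            F                T              T             T                   F                  T                F          F
Every row is F, so the formula is a contradiction.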